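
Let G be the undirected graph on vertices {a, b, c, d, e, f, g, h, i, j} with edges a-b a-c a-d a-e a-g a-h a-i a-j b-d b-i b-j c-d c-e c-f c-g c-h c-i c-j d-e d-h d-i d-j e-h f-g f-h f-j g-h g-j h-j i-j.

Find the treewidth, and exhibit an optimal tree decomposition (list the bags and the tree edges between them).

Treewidth 4.
One optimal decomposition is:
Bags: B1 = {a, c, d, i, j}  B2 = {a, c, d, h, j}  B3 = {a, c, g, h, j}  B4 = {a, b, d, i, j}  B5 = {a, c, d, e, h}  B6 = {c, f, g, h, j}
Tree: B1–B2, B2–B3, B1–B4, B2–B5, B3–B6

The largest bag has 5 vertices, giving width 4; this decomposition certifies tw(G) ≤ 4. On the other hand G contains the 5-clique {a, c, d, h, j}. A clique must lie in a single bag of any decomposition, so no decomposition can have width below 4. Hence tw(G) = 4 exactly.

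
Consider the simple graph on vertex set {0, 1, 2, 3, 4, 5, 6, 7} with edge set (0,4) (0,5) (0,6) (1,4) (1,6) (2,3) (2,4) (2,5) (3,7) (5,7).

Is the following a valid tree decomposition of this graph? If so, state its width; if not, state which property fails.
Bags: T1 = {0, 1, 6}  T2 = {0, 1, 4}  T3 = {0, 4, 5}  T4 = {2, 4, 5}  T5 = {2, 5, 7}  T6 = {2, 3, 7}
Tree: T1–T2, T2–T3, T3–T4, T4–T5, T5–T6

Yes; width 2.

Vertex coverage: the bags together contain {0, 1, 2, 3, 4, 5, 6, 7}, the full vertex set. Edge coverage: each edge of G has both endpoints in at least one bag. Running intersection: for every vertex, the bags containing it form a connected subtree. All three properties hold, so this is a valid tree decomposition of width max|bag| − 1 = 2, and hence tw(G) ≤ 2.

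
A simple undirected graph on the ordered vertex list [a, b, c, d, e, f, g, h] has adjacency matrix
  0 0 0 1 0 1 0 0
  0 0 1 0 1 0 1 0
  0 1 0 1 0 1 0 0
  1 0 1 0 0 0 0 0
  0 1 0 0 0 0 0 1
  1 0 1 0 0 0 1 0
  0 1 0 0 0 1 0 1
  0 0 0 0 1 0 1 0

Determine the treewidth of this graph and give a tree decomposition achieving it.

Treewidth 2.
One optimal decomposition is:
Bags: B1 = {a, d, f}  B2 = {c, d, f}  B3 = {c, f, g}  B4 = {b, c, g}  B5 = {b, g, h}  B6 = {b, e, h}
Tree: B1–B2, B2–B3, B3–B4, B4–B5, B5–B6

Each bag holds 3 vertices, so the decomposition has width 2, which upper-bounds the treewidth. For the lower bound, G contains the cycle a–d–c–f–a, so G is not a forest; only forests have treewidth ≤ 1, hence tw(G) ≥ 2. Combining the bounds, tw(G) = 2.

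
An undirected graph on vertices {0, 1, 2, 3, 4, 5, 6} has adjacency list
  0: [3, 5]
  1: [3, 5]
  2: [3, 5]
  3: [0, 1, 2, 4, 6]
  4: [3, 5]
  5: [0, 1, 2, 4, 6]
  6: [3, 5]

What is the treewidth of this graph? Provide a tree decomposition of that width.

Treewidth 2.
One such decomposition:
Bags: B1 = {3, 5, 6}  B2 = {0, 3, 5}  B3 = {1, 3, 5}  B4 = {2, 3, 5}  B5 = {3, 4, 5}
Tree: B1–B2, B2–B3, B3–B4, B4–B5

Every bag has size at most 3, so the width is 3 − 1 = 2 and tw(G) ≤ 2. For the lower bound, G contains the cycle 3–6–5–0–3, so G is not a forest; only forests have treewidth ≤ 1, hence tw(G) ≥ 2. The upper and lower bounds meet at 2, so that is the treewidth.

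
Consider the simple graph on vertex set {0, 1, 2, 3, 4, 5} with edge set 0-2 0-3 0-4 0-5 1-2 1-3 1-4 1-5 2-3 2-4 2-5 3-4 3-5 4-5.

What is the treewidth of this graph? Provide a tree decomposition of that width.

The largest bag has 5 vertices, giving width 4; this decomposition certifies tw(G) ≤ 4. On the other hand G contains the 5-clique {0, 2, 3, 4, 5}. A clique must lie in a single bag of any decomposition, so no decomposition can have width below 4. The upper and lower bounds meet at 4, so that is the treewidth.

Treewidth 4.
Bags: B1 = {1, 2, 3, 4, 5}  B2 = {0, 2, 3, 4, 5}
Tree: B1–B2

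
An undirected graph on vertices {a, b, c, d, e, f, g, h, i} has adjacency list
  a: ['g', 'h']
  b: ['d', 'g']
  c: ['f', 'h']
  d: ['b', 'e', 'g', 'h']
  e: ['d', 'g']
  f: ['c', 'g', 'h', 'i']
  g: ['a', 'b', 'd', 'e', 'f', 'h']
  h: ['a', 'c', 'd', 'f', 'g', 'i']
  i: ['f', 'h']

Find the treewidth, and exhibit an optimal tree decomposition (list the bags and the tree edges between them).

Treewidth 2.
Bags: B1 = {c, f, h}  B2 = {f, g, h}  B3 = {d, g, h}  B4 = {b, d, g}  B5 = {a, g, h}  B6 = {d, e, g}  B7 = {f, h, i}
Tree: B1–B2, B2–B3, B3–B4, B3–B5, B3–B6, B1–B7

Every bag has size at most 3, so the width is 3 − 1 = 2 and tw(G) ≤ 2. For the lower bound, the 3 vertices {d, e, g} are pairwise adjacent, and any tree decomposition puts a clique entirely inside one bag — forcing width ≥ 2. Combining the bounds, tw(G) = 2.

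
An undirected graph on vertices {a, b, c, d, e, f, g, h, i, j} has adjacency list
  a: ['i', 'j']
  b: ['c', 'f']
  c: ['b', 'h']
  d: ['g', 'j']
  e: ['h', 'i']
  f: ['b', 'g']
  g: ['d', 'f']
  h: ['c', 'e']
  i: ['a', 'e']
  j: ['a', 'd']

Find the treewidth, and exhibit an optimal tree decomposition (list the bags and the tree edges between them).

Treewidth 2.
One such decomposition:
Bags: B1 = {a, d, j}  B2 = {a, d, i}  B3 = {d, e, i}  B4 = {d, e, h}  B5 = {c, d, h}  B6 = {b, c, d}  B7 = {b, d, f}  B8 = {d, f, g}
Tree: B1–B2, B2–B3, B3–B4, B4–B5, B5–B6, B6–B7, B7–B8

The largest bag has 3 vertices, giving width 2; this decomposition certifies tw(G) ≤ 2. The edges d–j–a–i–e–h–c–b–f–g–d form a cycle, so G is not a tree and its treewidth is at least 2. The upper and lower bounds meet at 2, so that is the treewidth.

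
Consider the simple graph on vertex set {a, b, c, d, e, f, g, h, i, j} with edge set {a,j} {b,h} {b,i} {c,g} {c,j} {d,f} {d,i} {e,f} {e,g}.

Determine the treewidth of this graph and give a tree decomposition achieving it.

Treewidth 1.
Bags: B1 = {b, h}  B2 = {b, i}  B3 = {d, i}  B4 = {d, f}  B5 = {e, f}  B6 = {e, g}  B7 = {c, g}  B8 = {c, j}  B9 = {a, j}
Tree: B1–B2, B2–B3, B3–B4, B4–B5, B5–B6, B6–B7, B7–B8, B8–B9

The largest bag has 2 vertices, giving width 1; this decomposition certifies tw(G) ≤ 1. G has an edge, so its treewidth is at least 1. Hence tw(G) = 1 exactly.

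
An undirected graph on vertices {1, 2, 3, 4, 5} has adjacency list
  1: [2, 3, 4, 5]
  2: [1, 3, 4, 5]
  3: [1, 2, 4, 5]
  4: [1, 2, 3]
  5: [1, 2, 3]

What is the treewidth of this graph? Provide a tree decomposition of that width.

The largest bag has 4 vertices, giving width 3; this decomposition certifies tw(G) ≤ 3. On the other hand G contains the 4-clique {1, 2, 3, 4}. A clique must lie in a single bag of any decomposition, so no decomposition can have width below 3. Therefore the treewidth is 3.

Treewidth 3.
One such decomposition:
Bags: B1 = {1, 2, 3, 4}  B2 = {1, 2, 3, 5}
Tree: B1–B2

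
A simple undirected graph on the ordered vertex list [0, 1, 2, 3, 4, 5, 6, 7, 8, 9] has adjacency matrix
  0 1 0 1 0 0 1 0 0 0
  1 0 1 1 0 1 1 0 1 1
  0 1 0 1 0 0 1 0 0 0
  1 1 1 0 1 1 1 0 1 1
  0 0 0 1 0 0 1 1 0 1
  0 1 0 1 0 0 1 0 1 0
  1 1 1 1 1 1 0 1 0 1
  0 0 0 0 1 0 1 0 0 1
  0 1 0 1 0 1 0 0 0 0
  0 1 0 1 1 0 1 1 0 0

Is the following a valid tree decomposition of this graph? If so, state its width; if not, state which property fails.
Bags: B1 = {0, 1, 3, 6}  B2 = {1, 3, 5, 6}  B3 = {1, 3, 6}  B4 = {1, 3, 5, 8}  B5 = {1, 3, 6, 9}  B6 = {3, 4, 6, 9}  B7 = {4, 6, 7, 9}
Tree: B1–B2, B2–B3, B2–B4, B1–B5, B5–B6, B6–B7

No — vertex 2 appears in no bag.

A tree decomposition must satisfy three properties: every vertex lies in some bag; for every edge, both endpoints lie together in some bag; and for every vertex, the bags containing it form a connected subtree. Here vertex 2 appears in no bag, so the decomposition is invalid.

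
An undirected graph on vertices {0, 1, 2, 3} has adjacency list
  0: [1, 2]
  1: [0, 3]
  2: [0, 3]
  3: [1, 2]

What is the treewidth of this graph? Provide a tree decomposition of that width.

Treewidth 2.
Bags: B1 = {0, 2, 3}  B2 = {0, 1, 3}
Tree: B1–B2

The largest bag has 3 vertices, giving width 2; this decomposition certifies tw(G) ≤ 2. The edges 0–2–3–1–0 form a cycle, so G is not a tree and its treewidth is at least 2. The upper and lower bounds meet at 2, so that is the treewidth.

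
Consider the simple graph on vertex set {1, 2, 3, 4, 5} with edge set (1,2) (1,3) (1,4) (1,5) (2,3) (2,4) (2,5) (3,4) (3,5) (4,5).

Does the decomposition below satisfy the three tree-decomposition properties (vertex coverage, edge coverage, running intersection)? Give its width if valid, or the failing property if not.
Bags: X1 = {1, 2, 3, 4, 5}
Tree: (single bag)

Checking the three conditions: (i) the bags cover all of {1, 2, 3, 4, 5}; (ii) for each edge, some bag contains both endpoints; (iii) the bags containing any fixed vertex form a subtree. All hold, so the decomposition is valid with width 5 − 1 = 4.

Yes; width 4.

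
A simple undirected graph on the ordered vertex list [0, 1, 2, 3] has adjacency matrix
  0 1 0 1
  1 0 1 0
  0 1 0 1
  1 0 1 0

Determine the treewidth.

2

A width-2 tree decomposition is:
Bags: B1 = {0, 1, 3}  B2 = {1, 2, 3}
Tree: B1–B2
Every bag has size at most 3, so the width is 3 − 1 = 2 and tw(G) ≤ 2. The edges 1–0–3–2–1 form a cycle, so G is not a tree and its treewidth is at least 2. The upper and lower bounds meet at 2, so that is the treewidth.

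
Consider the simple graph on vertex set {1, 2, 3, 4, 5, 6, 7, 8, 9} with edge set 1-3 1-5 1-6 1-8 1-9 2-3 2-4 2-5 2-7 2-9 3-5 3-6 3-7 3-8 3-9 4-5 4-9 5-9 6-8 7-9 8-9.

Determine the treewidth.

A width-3 tree decomposition is:
Bags: B1 = {1, 3, 6, 8}  B2 = {1, 3, 8, 9}  B3 = {1, 3, 5, 9}  B4 = {2, 3, 5, 9}  B5 = {2, 3, 7, 9}  B6 = {2, 4, 5, 9}
Tree: B1–B2, B2–B3, B3–B4, B4–B5, B4–B6
Each bag holds 4 vertices, so the decomposition has width 3, which upper-bounds the treewidth. On the other hand G contains the 4-clique {1, 3, 8, 9}. A clique must lie in a single bag of any decomposition, so no decomposition can have width below 3. Combining the bounds, tw(G) = 3.

3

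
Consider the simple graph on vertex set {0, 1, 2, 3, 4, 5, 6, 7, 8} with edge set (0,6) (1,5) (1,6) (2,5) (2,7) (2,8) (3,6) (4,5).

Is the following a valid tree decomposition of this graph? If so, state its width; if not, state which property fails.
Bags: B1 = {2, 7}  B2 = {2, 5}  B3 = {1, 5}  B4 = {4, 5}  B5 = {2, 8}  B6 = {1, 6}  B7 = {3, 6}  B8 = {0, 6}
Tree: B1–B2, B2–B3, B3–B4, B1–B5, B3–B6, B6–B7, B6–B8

Every vertex of G appears in some bag (union = {0, 1, 2, 3, 4, 5, 6, 7, 8}); every edge is covered by a bag; and for each vertex v the set of bags containing v is connected in the bag tree. The decomposition is therefore valid. The largest bag has 2 vertices, so the width is 1.

Yes; width 1.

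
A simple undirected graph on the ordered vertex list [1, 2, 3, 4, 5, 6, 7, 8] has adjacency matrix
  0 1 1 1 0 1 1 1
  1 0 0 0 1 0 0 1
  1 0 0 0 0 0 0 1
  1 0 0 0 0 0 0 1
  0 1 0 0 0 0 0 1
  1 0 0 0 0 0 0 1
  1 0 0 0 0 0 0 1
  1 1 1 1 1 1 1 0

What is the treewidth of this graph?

A width-2 tree decomposition is:
Bags: B1 = {1, 7, 8}  B2 = {1, 4, 8}  B3 = {1, 2, 8}  B4 = {1, 3, 8}  B5 = {2, 5, 8}  B6 = {1, 6, 8}
Tree: B1–B2, B2–B3, B1–B4, B3–B5, B2–B6
Each bag holds 3 vertices, so the decomposition has width 2, which upper-bounds the treewidth. For the lower bound, the 3 vertices {1, 2, 8} are pairwise adjacent, and any tree decomposition puts a clique entirely inside one bag — forcing width ≥ 2. Hence tw(G) = 2 exactly.

2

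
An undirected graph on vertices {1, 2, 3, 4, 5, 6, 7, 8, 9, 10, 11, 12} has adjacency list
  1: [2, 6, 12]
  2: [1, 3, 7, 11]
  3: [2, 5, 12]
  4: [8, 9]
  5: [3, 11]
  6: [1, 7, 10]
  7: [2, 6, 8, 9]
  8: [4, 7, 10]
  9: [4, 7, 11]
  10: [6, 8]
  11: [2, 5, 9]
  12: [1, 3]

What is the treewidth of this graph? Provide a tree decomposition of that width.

Every bag has size at most 4, so the width is 4 − 1 = 3 and tw(G) ≤ 3. For the lower bound: the 4 vertex sets {3,5,12}, {11}, {2}, {1,6,7,9} are disjoint, each induces a connected subgraph, and every pair is joined by at least one edge of G. Contracting each set to a single vertex therefore yields K_{4} as a minor, and since treewidth is minor-monotone, tw(G) ≥ tw(K_{4}) = 3. The upper and lower bounds meet at 3, so that is the treewidth.

Treewidth 3.
One optimal decomposition is:
Bags: B1 = {3, 5, 11, 12}  B2 = {2, 3, 11, 12}  B3 = {1, 2, 11, 12}  B4 = {1, 2, 9, 11}  B5 = {1, 2, 7, 9}  B6 = {1, 6, 7, 9}  B7 = {4, 6, 7, 9}  B8 = {4, 6, 7, 8}  B9 = {4, 6, 8, 10}
Tree: B1–B2, B2–B3, B3–B4, B4–B5, B5–B6, B6–B7, B7–B8, B8–B9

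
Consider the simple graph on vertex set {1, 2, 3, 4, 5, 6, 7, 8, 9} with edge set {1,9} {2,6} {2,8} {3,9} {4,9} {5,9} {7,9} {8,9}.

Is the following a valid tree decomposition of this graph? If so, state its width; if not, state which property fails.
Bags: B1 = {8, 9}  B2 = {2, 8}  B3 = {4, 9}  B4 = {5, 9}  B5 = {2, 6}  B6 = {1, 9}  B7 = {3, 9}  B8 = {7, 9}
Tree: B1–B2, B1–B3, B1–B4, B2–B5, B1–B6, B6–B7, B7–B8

Every vertex of G appears in some bag (union = {1, 2, 3, 4, 5, 6, 7, 8, 9}); every edge is covered by a bag; and for each vertex v the set of bags containing v is connected in the bag tree. The decomposition is therefore valid. The largest bag has 2 vertices, so the width is 1.

Yes; width 1.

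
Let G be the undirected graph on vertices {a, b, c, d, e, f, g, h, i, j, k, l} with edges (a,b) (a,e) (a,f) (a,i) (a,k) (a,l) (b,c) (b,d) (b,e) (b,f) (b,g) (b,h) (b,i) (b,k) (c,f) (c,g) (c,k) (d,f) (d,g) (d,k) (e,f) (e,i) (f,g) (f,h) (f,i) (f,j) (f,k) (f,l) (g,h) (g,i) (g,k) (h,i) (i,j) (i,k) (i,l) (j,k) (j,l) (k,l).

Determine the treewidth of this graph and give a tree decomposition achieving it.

Treewidth 4.
Bags: B1 = {a, b, f, i, k}  B2 = {a, f, i, k, l}  B3 = {a, b, e, f, i}  B4 = {b, f, g, i, k}  B5 = {b, f, g, h, i}  B6 = {b, c, f, g, k}  B7 = {b, d, f, g, k}  B8 = {f, i, j, k, l}
Tree: B1–B2, B1–B3, B1–B4, B4–B5, B4–B6, B4–B7, B2–B8

The largest bag has 5 vertices, giving width 4; this decomposition certifies tw(G) ≤ 4. On the other hand G contains the 5-clique {a, b, e, f, i}. A clique must lie in a single bag of any decomposition, so no decomposition can have width below 4. Therefore the treewidth is 4.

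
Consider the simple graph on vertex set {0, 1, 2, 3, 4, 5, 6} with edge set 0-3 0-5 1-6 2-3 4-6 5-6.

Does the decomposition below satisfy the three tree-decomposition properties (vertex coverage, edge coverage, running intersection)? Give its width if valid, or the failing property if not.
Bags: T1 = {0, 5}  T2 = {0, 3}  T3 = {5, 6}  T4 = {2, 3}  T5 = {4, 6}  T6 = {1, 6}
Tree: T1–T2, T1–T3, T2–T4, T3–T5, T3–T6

Yes; width 1.

Every vertex of G appears in some bag (union = {0, 1, 2, 3, 4, 5, 6}); every edge is covered by a bag; and for each vertex v the set of bags containing v is connected in the bag tree. The decomposition is therefore valid. The largest bag has 2 vertices, so the width is 1.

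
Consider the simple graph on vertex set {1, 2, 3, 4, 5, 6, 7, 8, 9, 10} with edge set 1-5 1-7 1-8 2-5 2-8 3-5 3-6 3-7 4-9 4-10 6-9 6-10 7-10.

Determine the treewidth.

2

A width-2 tree decomposition is:
Bags: B1 = {4, 6, 9}  B2 = {4, 6, 10}  B3 = {3, 6, 10}  B4 = {3, 7, 10}  B5 = {3, 5, 7}  B6 = {1, 5, 7}  B7 = {1, 2, 5}  B8 = {1, 2, 8}
Tree: B1–B2, B2–B3, B3–B4, B4–B5, B5–B6, B6–B7, B7–B8
The largest bag has 3 vertices, giving width 2; this decomposition certifies tw(G) ≤ 2. For the lower bound, G contains the cycle 9–4–10–6–9, so G is not a forest; only forests have treewidth ≤ 1, hence tw(G) ≥ 2. Combining the bounds, tw(G) = 2.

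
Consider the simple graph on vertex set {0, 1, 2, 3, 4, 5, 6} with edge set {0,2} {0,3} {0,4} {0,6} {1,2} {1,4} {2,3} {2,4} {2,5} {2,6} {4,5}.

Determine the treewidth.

2

A width-2 tree decomposition is:
Bags: B1 = {0, 2, 6}  B2 = {0, 2, 4}  B3 = {0, 2, 3}  B4 = {2, 4, 5}  B5 = {1, 2, 4}
Tree: B1–B2, B1–B3, B2–B4, B4–B5
Every bag has size at most 3, so the width is 3 − 1 = 2 and tw(G) ≤ 2. For the lower bound, the 3 vertices {0, 2, 3} are pairwise adjacent, and any tree decomposition puts a clique entirely inside one bag — forcing width ≥ 2. Hence tw(G) = 2 exactly.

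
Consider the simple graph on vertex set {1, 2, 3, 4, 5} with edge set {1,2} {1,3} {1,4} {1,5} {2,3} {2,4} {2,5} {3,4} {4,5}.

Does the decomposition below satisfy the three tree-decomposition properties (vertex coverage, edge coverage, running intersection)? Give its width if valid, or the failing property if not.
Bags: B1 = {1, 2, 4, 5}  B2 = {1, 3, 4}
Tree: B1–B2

No — edge (2,3) lies in no bag.

A tree decomposition must satisfy three properties: every vertex lies in some bag; for every edge, both endpoints lie together in some bag; and for every vertex, the bags containing it form a connected subtree. Here edge (2,3) lies in no bag, so the decomposition is invalid.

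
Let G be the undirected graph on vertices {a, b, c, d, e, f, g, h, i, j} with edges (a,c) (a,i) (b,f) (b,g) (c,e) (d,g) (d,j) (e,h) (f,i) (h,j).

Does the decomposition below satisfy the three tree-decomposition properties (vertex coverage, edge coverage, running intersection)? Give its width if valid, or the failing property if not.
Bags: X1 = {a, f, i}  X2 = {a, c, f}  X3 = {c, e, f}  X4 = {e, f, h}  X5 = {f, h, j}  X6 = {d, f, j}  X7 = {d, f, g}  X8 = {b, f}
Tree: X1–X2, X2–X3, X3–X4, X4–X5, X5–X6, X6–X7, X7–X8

No — edge (g,b) lies in no bag.

A tree decomposition must satisfy three properties: every vertex lies in some bag; for every edge, both endpoints lie together in some bag; and for every vertex, the bags containing it form a connected subtree. Here edge (g,b) lies in no bag, so the decomposition is invalid.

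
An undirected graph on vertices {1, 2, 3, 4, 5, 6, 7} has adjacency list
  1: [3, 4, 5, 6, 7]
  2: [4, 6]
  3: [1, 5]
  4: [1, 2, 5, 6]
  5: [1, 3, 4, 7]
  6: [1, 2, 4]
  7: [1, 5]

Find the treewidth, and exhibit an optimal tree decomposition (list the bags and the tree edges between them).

Every bag has size at most 3, so the width is 3 − 1 = 2 and tw(G) ≤ 2. For the lower bound, the 3 vertices {1, 3, 5} are pairwise adjacent, and any tree decomposition puts a clique entirely inside one bag — forcing width ≥ 2. Combining the bounds, tw(G) = 2.

Treewidth 2.
Bags: B1 = {1, 3, 5}  B2 = {1, 4, 5}  B3 = {1, 5, 7}  B4 = {1, 4, 6}  B5 = {2, 4, 6}
Tree: B1–B2, B2–B3, B2–B4, B4–B5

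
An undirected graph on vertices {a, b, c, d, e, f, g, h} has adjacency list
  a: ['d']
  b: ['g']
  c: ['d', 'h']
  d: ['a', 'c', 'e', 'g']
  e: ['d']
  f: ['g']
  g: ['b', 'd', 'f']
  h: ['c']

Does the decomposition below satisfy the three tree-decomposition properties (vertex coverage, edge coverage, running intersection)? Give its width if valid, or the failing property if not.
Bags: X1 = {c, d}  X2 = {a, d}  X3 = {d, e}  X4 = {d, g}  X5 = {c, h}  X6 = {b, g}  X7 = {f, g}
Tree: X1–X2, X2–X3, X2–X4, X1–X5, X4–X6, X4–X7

Vertex coverage: the bags together contain {a, b, c, d, e, f, g, h}, the full vertex set. Edge coverage: each edge of G has both endpoints in at least one bag. Running intersection: for every vertex, the bags containing it form a connected subtree. All three properties hold, so this is a valid tree decomposition of width max|bag| − 1 = 1, and hence tw(G) ≤ 1.

Yes; width 1.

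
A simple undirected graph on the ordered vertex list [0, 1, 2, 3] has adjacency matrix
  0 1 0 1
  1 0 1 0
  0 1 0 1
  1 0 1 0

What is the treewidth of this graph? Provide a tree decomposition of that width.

The largest bag has 3 vertices, giving width 2; this decomposition certifies tw(G) ≤ 2. Since 0–1–2–3–0 is a cycle in G, G is not acyclic. Forests are exactly the graphs of treewidth ≤ 1, so tw(G) ≥ 2. Hence tw(G) = 2 exactly.

Treewidth 2.
One such decomposition:
Bags: B1 = {0, 1, 2}  B2 = {0, 2, 3}
Tree: B1–B2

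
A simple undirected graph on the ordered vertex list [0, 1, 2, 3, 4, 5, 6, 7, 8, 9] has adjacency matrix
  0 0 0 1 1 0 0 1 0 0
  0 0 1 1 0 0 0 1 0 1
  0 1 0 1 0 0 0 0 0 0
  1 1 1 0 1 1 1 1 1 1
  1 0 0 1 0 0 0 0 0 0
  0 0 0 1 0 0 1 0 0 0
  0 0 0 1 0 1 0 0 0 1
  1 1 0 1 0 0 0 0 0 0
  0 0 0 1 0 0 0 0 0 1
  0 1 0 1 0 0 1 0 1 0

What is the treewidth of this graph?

2

A width-2 tree decomposition is:
Bags: B1 = {1, 3, 9}  B2 = {3, 6, 9}  B3 = {3, 8, 9}  B4 = {1, 3, 7}  B5 = {0, 3, 7}  B6 = {0, 3, 4}  B7 = {3, 5, 6}  B8 = {1, 2, 3}
Tree: B1–B2, B1–B3, B1–B4, B4–B5, B5–B6, B2–B7, B1–B8
The largest bag has 3 vertices, giving width 2; this decomposition certifies tw(G) ≤ 2. On the other hand G contains the 3-clique {0, 3, 4}. A clique must lie in a single bag of any decomposition, so no decomposition can have width below 2. Therefore the treewidth is 2.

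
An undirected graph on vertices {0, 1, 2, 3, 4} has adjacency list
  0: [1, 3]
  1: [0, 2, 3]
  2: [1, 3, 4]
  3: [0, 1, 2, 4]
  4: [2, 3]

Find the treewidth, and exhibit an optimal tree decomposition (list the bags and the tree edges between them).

Treewidth 2.
Bags: B1 = {1, 2, 3}  B2 = {0, 1, 3}  B3 = {2, 3, 4}
Tree: B1–B2, B1–B3

Each bag holds 3 vertices, so the decomposition has width 2, which upper-bounds the treewidth. On the other hand G contains the 3-clique {0, 1, 3}. A clique must lie in a single bag of any decomposition, so no decomposition can have width below 2. Combining the bounds, tw(G) = 2.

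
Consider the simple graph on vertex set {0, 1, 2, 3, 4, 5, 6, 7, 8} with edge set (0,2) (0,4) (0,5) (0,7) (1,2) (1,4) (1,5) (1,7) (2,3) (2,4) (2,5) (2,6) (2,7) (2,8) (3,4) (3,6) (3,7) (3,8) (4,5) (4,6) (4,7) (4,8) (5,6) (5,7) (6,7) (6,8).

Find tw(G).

A width-4 tree decomposition is:
Bags: B1 = {1, 2, 4, 5, 7}  B2 = {2, 4, 5, 6, 7}  B3 = {2, 3, 4, 6, 7}  B4 = {0, 2, 4, 5, 7}  B5 = {2, 3, 4, 6, 8}
Tree: B1–B2, B2–B3, B1–B4, B3–B5
Each bag holds 5 vertices, so the decomposition has width 4, which upper-bounds the treewidth. For the lower bound, the 5 vertices {2, 3, 4, 6, 8} are pairwise adjacent, and any tree decomposition puts a clique entirely inside one bag — forcing width ≥ 4. Hence tw(G) = 4 exactly.

4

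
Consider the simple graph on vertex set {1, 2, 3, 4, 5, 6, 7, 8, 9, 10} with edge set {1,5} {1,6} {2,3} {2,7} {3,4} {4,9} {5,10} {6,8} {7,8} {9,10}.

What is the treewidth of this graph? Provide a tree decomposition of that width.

Treewidth 2.
Bags: B1 = {6, 7, 8}  B2 = {1, 6, 7}  B3 = {1, 5, 7}  B4 = {5, 7, 10}  B5 = {7, 9, 10}  B6 = {4, 7, 9}  B7 = {3, 4, 7}  B8 = {2, 3, 7}
Tree: B1–B2, B2–B3, B3–B4, B4–B5, B5–B6, B6–B7, B7–B8

Every bag has size at most 3, so the width is 3 − 1 = 2 and tw(G) ≤ 2. The edges 7–8–6–1–5–10–9–4–3–2–7 form a cycle, so G is not a tree and its treewidth is at least 2. Hence tw(G) = 2 exactly.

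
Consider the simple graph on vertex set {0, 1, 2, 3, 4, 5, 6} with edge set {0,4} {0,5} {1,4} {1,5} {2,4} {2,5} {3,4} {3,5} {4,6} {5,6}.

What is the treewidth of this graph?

2

A width-2 tree decomposition is:
Bags: B1 = {4, 5, 6}  B2 = {0, 4, 5}  B3 = {3, 4, 5}  B4 = {2, 4, 5}  B5 = {1, 4, 5}
Tree: B1–B2, B2–B3, B3–B4, B4–B5
The largest bag has 3 vertices, giving width 2; this decomposition certifies tw(G) ≤ 2. Since 5–6–4–0–5 is a cycle in G, G is not acyclic. Forests are exactly the graphs of treewidth ≤ 1, so tw(G) ≥ 2. Therefore the treewidth is 2.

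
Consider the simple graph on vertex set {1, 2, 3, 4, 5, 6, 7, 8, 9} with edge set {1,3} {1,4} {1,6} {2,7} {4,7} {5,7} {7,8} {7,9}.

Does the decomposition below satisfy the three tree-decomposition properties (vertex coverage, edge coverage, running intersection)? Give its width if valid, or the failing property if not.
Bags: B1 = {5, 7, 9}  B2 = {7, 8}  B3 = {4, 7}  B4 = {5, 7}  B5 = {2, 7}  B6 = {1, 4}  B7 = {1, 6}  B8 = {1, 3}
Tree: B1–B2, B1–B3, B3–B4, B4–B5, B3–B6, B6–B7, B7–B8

No — bags containing vertex 5 are not connected in the tree.

A tree decomposition must satisfy three properties: every vertex lies in some bag; for every edge, both endpoints lie together in some bag; and for every vertex, the bags containing it form a connected subtree. Here bags containing vertex 5 are not connected in the tree, so the decomposition is invalid.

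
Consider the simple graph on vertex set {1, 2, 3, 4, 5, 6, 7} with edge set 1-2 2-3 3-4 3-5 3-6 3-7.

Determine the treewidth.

A width-1 tree decomposition is:
Bags: B1 = {3, 6}  B2 = {3, 7}  B3 = {2, 3}  B4 = {1, 2}  B5 = {3, 5}  B6 = {3, 4}
Tree: B1–B2, B1–B3, B3–B4, B1–B5, B3–B6
Each bag holds 2 vertices, so the decomposition has width 1, which upper-bounds the treewidth. Since G has at least one edge (e.g. 6–3), it is not an edgeless graph, so tw(G) ≥ 1. Hence tw(G) = 1 exactly.

1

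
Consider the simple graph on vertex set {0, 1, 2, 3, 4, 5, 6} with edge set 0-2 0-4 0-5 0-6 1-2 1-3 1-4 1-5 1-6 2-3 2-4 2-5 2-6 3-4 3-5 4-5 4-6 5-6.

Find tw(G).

A width-4 tree decomposition is:
Bags: B1 = {1, 2, 4, 5, 6}  B2 = {1, 2, 3, 4, 5}  B3 = {0, 2, 4, 5, 6}
Tree: B1–B2, B1–B3
Every bag has size at most 5, so the width is 5 − 1 = 4 and tw(G) ≤ 4. Conversely, {0, 2, 4, 5, 6} is a clique of size 5, and the vertices of any clique must share a bag in every tree decomposition; so some bag has ≥ 5 vertices and tw(G) ≥ 4. Hence tw(G) = 4 exactly.

4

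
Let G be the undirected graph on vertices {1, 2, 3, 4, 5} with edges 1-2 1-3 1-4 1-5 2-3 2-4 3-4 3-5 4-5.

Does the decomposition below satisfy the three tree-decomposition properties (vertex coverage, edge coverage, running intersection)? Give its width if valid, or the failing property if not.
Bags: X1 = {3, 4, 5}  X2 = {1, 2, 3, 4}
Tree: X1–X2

A tree decomposition must satisfy three properties: every vertex lies in some bag; for every edge, both endpoints lie together in some bag; and for every vertex, the bags containing it form a connected subtree. Here edge (1,5) lies in no bag, so the decomposition is invalid.

No — edge (1,5) lies in no bag.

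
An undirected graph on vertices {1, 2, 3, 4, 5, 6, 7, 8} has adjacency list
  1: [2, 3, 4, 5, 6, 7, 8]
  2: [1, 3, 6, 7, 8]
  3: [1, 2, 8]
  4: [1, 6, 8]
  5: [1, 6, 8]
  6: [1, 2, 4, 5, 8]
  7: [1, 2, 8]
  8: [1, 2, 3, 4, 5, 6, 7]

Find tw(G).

A width-3 tree decomposition is:
Bags: B1 = {1, 5, 6, 8}  B2 = {1, 4, 6, 8}  B3 = {1, 2, 6, 8}  B4 = {1, 2, 3, 8}  B5 = {1, 2, 7, 8}
Tree: B1–B2, B1–B3, B3–B4, B4–B5
Every bag has size at most 4, so the width is 4 − 1 = 3 and tw(G) ≤ 3. On the other hand G contains the 4-clique {1, 2, 3, 8}. A clique must lie in a single bag of any decomposition, so no decomposition can have width below 3. Hence tw(G) = 3 exactly.

3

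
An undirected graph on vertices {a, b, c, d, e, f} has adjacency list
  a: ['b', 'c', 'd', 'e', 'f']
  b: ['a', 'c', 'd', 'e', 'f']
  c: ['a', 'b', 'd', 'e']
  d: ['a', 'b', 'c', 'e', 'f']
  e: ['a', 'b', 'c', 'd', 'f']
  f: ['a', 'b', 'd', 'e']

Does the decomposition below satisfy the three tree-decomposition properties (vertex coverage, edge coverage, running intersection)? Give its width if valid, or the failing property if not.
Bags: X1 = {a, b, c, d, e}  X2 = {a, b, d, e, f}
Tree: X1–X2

Yes; width 4.

Checking the three conditions: (i) the bags cover all of {a, b, c, d, e, f}; (ii) for each edge, some bag contains both endpoints; (iii) the bags containing any fixed vertex form a subtree. All hold, so the decomposition is valid with width 5 − 1 = 4.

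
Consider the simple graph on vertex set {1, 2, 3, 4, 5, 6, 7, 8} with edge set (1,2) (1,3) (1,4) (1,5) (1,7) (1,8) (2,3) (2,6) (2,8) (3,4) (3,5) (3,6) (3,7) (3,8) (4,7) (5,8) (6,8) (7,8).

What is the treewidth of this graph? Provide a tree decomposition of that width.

Treewidth 3.
One optimal decomposition is:
Bags: B1 = {1, 3, 4, 7}  B2 = {1, 3, 7, 8}  B3 = {1, 2, 3, 8}  B4 = {2, 3, 6, 8}  B5 = {1, 3, 5, 8}
Tree: B1–B2, B2–B3, B3–B4, B2–B5

The largest bag has 4 vertices, giving width 3; this decomposition certifies tw(G) ≤ 3. Conversely, {1, 2, 3, 8} is a clique of size 4, and the vertices of any clique must share a bag in every tree decomposition; so some bag has ≥ 4 vertices and tw(G) ≥ 3. Combining the bounds, tw(G) = 3.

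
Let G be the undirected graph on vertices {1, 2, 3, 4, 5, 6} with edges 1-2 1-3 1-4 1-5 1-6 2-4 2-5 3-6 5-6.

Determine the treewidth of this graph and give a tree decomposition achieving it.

Every bag has size at most 3, so the width is 3 − 1 = 2 and tw(G) ≤ 2. Conversely, {1, 2, 4} is a clique of size 3, and the vertices of any clique must share a bag in every tree decomposition; so some bag has ≥ 3 vertices and tw(G) ≥ 2. The upper and lower bounds meet at 2, so that is the treewidth.

Treewidth 2.
One such decomposition:
Bags: B1 = {1, 5, 6}  B2 = {1, 2, 5}  B3 = {1, 2, 4}  B4 = {1, 3, 6}
Tree: B1–B2, B2–B3, B1–B4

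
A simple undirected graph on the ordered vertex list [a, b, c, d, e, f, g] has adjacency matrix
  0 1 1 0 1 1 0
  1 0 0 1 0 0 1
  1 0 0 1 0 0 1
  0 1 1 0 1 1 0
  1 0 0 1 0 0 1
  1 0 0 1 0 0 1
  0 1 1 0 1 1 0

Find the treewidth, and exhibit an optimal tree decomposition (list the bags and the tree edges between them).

Every bag has size at most 4, so the width is 4 − 1 = 3 and tw(G) ≤ 3. For the lower bound: the 4 vertex sets {f,g}, {a,b}, {d}, {c} are disjoint, each induces a connected subgraph, and every pair is joined by at least one edge of G. Contracting each set to a single vertex therefore yields K_{4} as a minor, and since treewidth is minor-monotone, tw(G) ≥ tw(K_{4}) = 3. Hence tw(G) = 3 exactly.

Treewidth 3.
One optimal decomposition is:
Bags: B1 = {a, d, f, g}  B2 = {a, b, d, g}  B3 = {a, c, d, g}  B4 = {a, d, e, g}
Tree: B1–B2, B2–B3, B3–B4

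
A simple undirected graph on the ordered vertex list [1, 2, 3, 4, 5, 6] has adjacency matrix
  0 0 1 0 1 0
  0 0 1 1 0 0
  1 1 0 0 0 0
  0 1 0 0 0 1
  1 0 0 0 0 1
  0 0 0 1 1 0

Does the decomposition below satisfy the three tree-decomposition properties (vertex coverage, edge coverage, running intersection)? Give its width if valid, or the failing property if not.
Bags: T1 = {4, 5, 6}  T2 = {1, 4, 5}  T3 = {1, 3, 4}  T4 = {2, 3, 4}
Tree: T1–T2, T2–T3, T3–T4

Yes; width 2.

Vertex coverage: the bags together contain {1, 2, 3, 4, 5, 6}, the full vertex set. Edge coverage: each edge of G has both endpoints in at least one bag. Running intersection: for every vertex, the bags containing it form a connected subtree. All three properties hold, so this is a valid tree decomposition of width max|bag| − 1 = 2, and hence tw(G) ≤ 2.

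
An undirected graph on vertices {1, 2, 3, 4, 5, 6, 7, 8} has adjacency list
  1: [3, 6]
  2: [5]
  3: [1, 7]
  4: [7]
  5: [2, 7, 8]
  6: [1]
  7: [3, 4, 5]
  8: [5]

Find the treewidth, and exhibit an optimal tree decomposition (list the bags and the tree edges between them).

The largest bag has 2 vertices, giving width 1; this decomposition certifies tw(G) ≤ 1. Since G has at least one edge (e.g. 5–7), it is not an edgeless graph, so tw(G) ≥ 1. Hence tw(G) = 1 exactly.

Treewidth 1.
One optimal decomposition is:
Bags: B1 = {5, 7}  B2 = {2, 5}  B3 = {3, 7}  B4 = {4, 7}  B5 = {1, 3}  B6 = {5, 8}  B7 = {1, 6}
Tree: B1–B2, B1–B3, B1–B4, B3–B5, B1–B6, B5–B7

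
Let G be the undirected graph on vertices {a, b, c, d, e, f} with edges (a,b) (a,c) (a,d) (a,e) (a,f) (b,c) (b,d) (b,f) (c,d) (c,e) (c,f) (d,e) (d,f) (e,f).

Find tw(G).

A width-4 tree decomposition is:
Bags: B1 = {a, c, d, e, f}  B2 = {a, b, c, d, f}
Tree: B1–B2
Each bag holds 5 vertices, so the decomposition has width 4, which upper-bounds the treewidth. On the other hand G contains the 5-clique {a, c, d, e, f}. A clique must lie in a single bag of any decomposition, so no decomposition can have width below 4. The upper and lower bounds meet at 4, so that is the treewidth.

4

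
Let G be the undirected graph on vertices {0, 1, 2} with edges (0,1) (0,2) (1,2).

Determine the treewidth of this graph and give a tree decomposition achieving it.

Treewidth 2.
One optimal decomposition is:
Bags: B1 = {0, 1, 2}
Tree: (single bag)

A single bag containing all 3 vertices is trivially a valid decomposition of width 2. Conversely, {0, 1, 2} is a clique of size 3, and the vertices of any clique must share a bag in every tree decomposition; so some bag has ≥ 3 vertices and tw(G) ≥ 2. Therefore the treewidth is 2.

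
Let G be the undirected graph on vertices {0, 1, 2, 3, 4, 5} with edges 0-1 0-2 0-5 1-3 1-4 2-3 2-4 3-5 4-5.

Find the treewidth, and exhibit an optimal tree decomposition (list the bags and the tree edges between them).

Treewidth 3.
Bags: B1 = {0, 1, 3, 4}  B2 = {0, 3, 4, 5}  B3 = {0, 2, 3, 4}
Tree: B1–B2, B2–B3

Each bag holds 4 vertices, so the decomposition has width 3, which upper-bounds the treewidth. For the lower bound: the 4 vertex sets {0,1}, {4,5}, {3}, {2} are disjoint, each induces a connected subgraph, and every pair is joined by at least one edge of G. Contracting each set to a single vertex therefore yields K_{4} as a minor, and since treewidth is minor-monotone, tw(G) ≥ tw(K_{4}) = 3. Therefore the treewidth is 3.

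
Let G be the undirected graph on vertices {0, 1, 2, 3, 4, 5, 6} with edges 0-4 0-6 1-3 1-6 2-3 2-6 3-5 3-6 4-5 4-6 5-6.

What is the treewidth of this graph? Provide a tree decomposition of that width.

The largest bag has 3 vertices, giving width 2; this decomposition certifies tw(G) ≤ 2. On the other hand G contains the 3-clique {0, 4, 6}. A clique must lie in a single bag of any decomposition, so no decomposition can have width below 2. The upper and lower bounds meet at 2, so that is the treewidth.

Treewidth 2.
One such decomposition:
Bags: B1 = {2, 3, 6}  B2 = {1, 3, 6}  B3 = {3, 5, 6}  B4 = {4, 5, 6}  B5 = {0, 4, 6}
Tree: B1–B2, B1–B3, B3–B4, B4–B5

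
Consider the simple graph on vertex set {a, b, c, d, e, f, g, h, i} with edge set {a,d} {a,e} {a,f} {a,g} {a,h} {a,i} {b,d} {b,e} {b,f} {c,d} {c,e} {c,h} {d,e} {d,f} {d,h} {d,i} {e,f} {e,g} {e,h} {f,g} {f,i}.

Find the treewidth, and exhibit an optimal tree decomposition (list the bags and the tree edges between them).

Treewidth 3.
Bags: B1 = {a, d, e, f}  B2 = {a, d, e, h}  B3 = {b, d, e, f}  B4 = {a, e, f, g}  B5 = {a, d, f, i}  B6 = {c, d, e, h}
Tree: B1–B2, B1–B3, B1–B4, B1–B5, B2–B6

The largest bag has 4 vertices, giving width 3; this decomposition certifies tw(G) ≤ 3. For the lower bound, the 4 vertices {c, d, e, h} are pairwise adjacent, and any tree decomposition puts a clique entirely inside one bag — forcing width ≥ 3. The upper and lower bounds meet at 3, so that is the treewidth.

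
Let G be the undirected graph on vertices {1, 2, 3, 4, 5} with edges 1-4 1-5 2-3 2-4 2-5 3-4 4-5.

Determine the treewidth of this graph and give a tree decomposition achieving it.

Treewidth 2.
Bags: B1 = {1, 4, 5}  B2 = {2, 4, 5}  B3 = {2, 3, 4}
Tree: B1–B2, B2–B3

The largest bag has 3 vertices, giving width 2; this decomposition certifies tw(G) ≤ 2. On the other hand G contains the 3-clique {1, 4, 5}. A clique must lie in a single bag of any decomposition, so no decomposition can have width below 2. Combining the bounds, tw(G) = 2.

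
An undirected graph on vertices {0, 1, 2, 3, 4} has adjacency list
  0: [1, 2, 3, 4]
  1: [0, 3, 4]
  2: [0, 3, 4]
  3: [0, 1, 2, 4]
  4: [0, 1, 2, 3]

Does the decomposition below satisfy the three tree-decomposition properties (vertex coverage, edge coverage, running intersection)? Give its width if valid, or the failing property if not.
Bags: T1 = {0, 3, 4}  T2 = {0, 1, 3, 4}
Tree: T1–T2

No — vertex 2 appears in no bag.

A tree decomposition must satisfy three properties: every vertex lies in some bag; for every edge, both endpoints lie together in some bag; and for every vertex, the bags containing it form a connected subtree. Here vertex 2 appears in no bag, so the decomposition is invalid.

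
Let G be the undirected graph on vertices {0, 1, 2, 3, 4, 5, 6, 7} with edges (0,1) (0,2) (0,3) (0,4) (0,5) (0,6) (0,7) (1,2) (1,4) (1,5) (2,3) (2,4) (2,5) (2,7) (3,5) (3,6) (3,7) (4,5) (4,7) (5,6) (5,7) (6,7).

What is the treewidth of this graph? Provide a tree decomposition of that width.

Every bag has size at most 5, so the width is 5 − 1 = 4 and tw(G) ≤ 4. Conversely, {0, 2, 3, 5, 7} is a clique of size 5, and the vertices of any clique must share a bag in every tree decomposition; so some bag has ≥ 5 vertices and tw(G) ≥ 4. The upper and lower bounds meet at 4, so that is the treewidth.

Treewidth 4.
One optimal decomposition is:
Bags: B1 = {0, 3, 5, 6, 7}  B2 = {0, 2, 3, 5, 7}  B3 = {0, 2, 4, 5, 7}  B4 = {0, 1, 2, 4, 5}
Tree: B1–B2, B2–B3, B3–B4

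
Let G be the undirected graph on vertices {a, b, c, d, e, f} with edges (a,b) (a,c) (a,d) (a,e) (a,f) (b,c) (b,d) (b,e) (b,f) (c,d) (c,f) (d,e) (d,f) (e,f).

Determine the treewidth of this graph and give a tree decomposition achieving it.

Each bag holds 5 vertices, so the decomposition has width 4, which upper-bounds the treewidth. For the lower bound, the 5 vertices {a, b, d, e, f} are pairwise adjacent, and any tree decomposition puts a clique entirely inside one bag — forcing width ≥ 4. Therefore the treewidth is 4.

Treewidth 4.
One such decomposition:
Bags: B1 = {a, b, c, d, f}  B2 = {a, b, d, e, f}
Tree: B1–B2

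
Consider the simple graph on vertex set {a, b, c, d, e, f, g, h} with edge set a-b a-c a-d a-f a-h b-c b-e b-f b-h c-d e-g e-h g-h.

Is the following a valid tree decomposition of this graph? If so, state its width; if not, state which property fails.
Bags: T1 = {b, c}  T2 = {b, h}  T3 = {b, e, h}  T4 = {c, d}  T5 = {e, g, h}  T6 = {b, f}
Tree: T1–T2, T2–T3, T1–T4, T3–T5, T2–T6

A tree decomposition must satisfy three properties: every vertex lies in some bag; for every edge, both endpoints lie together in some bag; and for every vertex, the bags containing it form a connected subtree. Here vertex a appears in no bag, so the decomposition is invalid.

No — vertex a appears in no bag.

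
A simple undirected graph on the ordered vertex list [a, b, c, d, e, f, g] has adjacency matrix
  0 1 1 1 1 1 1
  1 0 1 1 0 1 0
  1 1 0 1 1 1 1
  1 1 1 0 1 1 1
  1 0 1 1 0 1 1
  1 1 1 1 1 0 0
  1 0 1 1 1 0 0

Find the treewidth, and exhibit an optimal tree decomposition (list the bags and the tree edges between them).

The largest bag has 5 vertices, giving width 4; this decomposition certifies tw(G) ≤ 4. Conversely, {a, c, d, e, g} is a clique of size 5, and the vertices of any clique must share a bag in every tree decomposition; so some bag has ≥ 5 vertices and tw(G) ≥ 4. Combining the bounds, tw(G) = 4.

Treewidth 4.
Bags: B1 = {a, c, d, e, f}  B2 = {a, b, c, d, f}  B3 = {a, c, d, e, g}
Tree: B1–B2, B1–B3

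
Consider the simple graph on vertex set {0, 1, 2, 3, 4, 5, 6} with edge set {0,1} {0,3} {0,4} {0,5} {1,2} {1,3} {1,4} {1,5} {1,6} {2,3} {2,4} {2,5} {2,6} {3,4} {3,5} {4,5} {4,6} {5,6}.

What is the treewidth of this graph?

4

A width-4 tree decomposition is:
Bags: B1 = {0, 1, 3, 4, 5}  B2 = {1, 2, 3, 4, 5}  B3 = {1, 2, 4, 5, 6}
Tree: B1–B2, B2–B3
Every bag has size at most 5, so the width is 5 − 1 = 4 and tw(G) ≤ 4. On the other hand G contains the 5-clique {0, 1, 3, 4, 5}. A clique must lie in a single bag of any decomposition, so no decomposition can have width below 4. Therefore the treewidth is 4.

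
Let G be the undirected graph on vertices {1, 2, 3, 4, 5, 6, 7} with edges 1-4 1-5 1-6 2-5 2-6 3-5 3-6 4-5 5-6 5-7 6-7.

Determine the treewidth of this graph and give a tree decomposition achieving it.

Every bag has size at most 3, so the width is 3 − 1 = 2 and tw(G) ≤ 2. On the other hand G contains the 3-clique {1, 4, 5}. A clique must lie in a single bag of any decomposition, so no decomposition can have width below 2. Hence tw(G) = 2 exactly.

Treewidth 2.
One such decomposition:
Bags: B1 = {1, 5, 6}  B2 = {3, 5, 6}  B3 = {1, 4, 5}  B4 = {2, 5, 6}  B5 = {5, 6, 7}
Tree: B1–B2, B1–B3, B1–B4, B2–B5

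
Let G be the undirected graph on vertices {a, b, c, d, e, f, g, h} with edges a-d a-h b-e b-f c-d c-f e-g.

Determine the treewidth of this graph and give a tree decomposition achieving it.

The largest bag has 2 vertices, giving width 1; this decomposition certifies tw(G) ≤ 1. Any graph with an edge has treewidth ≥ 1, and G has the edge h–a. Therefore the treewidth is 1.

Treewidth 1.
Bags: B1 = {a, h}  B2 = {a, d}  B3 = {c, d}  B4 = {c, f}  B5 = {b, f}  B6 = {b, e}  B7 = {e, g}
Tree: B1–B2, B2–B3, B3–B4, B4–B5, B5–B6, B6–B7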